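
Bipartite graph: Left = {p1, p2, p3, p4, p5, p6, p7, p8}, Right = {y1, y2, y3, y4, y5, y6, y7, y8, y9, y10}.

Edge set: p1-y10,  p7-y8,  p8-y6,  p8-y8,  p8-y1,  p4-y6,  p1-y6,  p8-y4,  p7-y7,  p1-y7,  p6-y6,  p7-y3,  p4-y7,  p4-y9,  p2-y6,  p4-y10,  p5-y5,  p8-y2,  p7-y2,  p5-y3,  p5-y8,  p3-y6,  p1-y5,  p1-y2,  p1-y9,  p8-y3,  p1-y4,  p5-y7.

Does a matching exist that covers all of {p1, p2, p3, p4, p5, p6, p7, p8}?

The set {p2, p3, p6} has only 1 neighbour ({y6}), so by Hall's theorem at most 6 of the 8 left vertices can be matched.
Hence no matching covers every left vertex.

No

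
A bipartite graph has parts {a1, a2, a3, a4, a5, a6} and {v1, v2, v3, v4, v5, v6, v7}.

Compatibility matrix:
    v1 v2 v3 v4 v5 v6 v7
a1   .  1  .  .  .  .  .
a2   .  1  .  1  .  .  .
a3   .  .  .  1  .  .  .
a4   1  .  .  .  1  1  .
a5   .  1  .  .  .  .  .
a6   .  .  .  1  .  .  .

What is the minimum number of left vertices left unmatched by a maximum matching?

3

For example, pair a1→v2, a2→v4, a4→v6.
The set {a1, a2, a3, a5, a6} has only 2 neighbours ({v2, v4}), so by Hall's theorem at most 3 of the 6 left vertices can be matched.
That matches 3 of the 6, leaving 3 unmatched; no matching can do better.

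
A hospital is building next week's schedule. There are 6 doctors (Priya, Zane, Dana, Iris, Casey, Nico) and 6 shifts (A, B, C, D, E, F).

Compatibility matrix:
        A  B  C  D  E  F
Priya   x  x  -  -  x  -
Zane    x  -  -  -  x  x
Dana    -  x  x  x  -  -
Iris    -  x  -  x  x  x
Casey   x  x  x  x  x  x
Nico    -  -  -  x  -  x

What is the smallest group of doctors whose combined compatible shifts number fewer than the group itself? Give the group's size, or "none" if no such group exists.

none

A matching saturating every doctor exists, for instance Priya→B, Zane→E, Dana→C, Iris→D, Casey→A, Nico→F.
By Hall's marriage theorem, this means |N(S)| ≥ |S| for every subset S, so no violating subset exists.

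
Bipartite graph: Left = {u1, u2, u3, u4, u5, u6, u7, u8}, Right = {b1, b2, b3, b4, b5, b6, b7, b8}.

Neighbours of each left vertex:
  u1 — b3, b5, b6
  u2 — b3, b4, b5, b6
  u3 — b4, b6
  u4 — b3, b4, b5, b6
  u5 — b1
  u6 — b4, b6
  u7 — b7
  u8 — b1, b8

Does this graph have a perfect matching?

No

The set {u1, u2, u3, u4, u6} has only 4 neighbours ({b3, b4, b5, b6}), so by Hall's theorem at most 7 of the 8 left vertices can be matched.
Hence no matching covers every left vertex.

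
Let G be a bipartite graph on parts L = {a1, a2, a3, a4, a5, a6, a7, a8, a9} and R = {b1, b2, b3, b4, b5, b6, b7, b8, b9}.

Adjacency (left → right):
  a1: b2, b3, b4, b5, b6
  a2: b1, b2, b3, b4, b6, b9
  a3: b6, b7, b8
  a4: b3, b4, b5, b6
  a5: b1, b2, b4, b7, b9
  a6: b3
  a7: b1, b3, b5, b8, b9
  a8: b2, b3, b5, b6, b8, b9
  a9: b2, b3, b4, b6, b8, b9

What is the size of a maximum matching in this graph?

9

One maximum matching: a1-b5, a2-b6, a3-b7, a4-b4, a5-b9, a6-b3, a7-b1, a8-b2, a9-b8.
This saturates every left vertex, so 9 is the maximum.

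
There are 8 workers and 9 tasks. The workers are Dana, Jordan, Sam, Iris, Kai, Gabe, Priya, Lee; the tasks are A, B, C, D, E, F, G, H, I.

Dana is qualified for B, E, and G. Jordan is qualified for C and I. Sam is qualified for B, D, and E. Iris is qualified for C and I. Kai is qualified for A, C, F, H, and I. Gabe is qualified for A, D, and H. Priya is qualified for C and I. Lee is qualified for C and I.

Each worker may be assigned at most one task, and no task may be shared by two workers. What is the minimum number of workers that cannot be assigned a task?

A valid assignment of size 6: Dana–E, Jordan–I, Sam–B, Iris–C, Kai–A, Gabe–D.
The set {Jordan, Iris, Priya, Lee} has only 2 neighbours ({C, I}), so by Hall's theorem at most 6 of the 8 workers can be matched.
That matches 6 of the 8, leaving 2 unmatched; no matching can do better.

2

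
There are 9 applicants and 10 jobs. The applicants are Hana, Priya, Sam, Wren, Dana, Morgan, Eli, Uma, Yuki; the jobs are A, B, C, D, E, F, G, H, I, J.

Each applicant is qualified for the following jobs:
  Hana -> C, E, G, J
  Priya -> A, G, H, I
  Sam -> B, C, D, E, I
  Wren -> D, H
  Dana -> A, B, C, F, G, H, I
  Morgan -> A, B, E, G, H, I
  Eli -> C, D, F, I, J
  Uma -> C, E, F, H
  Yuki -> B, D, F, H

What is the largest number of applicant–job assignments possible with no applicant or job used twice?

For example, pair Hana-J, Priya-I, Sam-E, Wren-D, Dana-A, Morgan-G, Eli-F, Uma-H, Yuki-B.
All 9 applicants are matched, so no larger matching exists.

9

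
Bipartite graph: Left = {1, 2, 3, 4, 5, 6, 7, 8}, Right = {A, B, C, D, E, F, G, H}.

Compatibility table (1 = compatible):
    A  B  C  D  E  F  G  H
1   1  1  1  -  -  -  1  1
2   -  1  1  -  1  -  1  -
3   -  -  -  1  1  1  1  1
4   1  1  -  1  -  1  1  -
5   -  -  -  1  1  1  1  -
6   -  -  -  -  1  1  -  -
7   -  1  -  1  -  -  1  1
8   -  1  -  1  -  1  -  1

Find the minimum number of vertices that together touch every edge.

8

{1, 2, 3, 4, 5, 6, 7, 8} is a vertex cover of size 8: every edge has an endpoint in this set.
No smaller cover exists because 1–H, 2–C, 3–E, 4–A, 5–D, 6–F, 7–G, 8–B is a matching of size 8, and a cover must include an endpoint of each of these disjoint edges (König's theorem).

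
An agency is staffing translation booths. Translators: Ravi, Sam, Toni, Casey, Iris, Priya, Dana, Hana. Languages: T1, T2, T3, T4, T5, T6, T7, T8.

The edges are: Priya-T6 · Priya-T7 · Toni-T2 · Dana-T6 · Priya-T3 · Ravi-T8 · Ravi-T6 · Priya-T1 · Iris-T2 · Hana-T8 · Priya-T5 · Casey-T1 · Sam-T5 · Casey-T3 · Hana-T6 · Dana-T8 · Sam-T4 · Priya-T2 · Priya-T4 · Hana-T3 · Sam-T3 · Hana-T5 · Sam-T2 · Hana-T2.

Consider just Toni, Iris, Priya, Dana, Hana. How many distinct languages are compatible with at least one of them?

8

The union of neighbours of {Toni, Iris, Priya, Dana, Hana} is {T1, T2, T3, T4, T5, T6, T7, T8}, which has 8 elements.
Since |N(S)| = 8 ≥ |S| = 5, Hall's condition holds for this subset.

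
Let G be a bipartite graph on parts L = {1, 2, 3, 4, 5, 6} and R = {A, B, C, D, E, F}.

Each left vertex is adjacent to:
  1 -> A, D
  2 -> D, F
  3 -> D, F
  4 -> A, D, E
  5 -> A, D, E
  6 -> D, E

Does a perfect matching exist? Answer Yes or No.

No

The set {1, 2, 3, 4, 5, 6} has only 4 neighbours ({A, D, E, F}), so by Hall's theorem at most 4 of the 6 left vertices can be matched.
Hence no matching covers every left vertex.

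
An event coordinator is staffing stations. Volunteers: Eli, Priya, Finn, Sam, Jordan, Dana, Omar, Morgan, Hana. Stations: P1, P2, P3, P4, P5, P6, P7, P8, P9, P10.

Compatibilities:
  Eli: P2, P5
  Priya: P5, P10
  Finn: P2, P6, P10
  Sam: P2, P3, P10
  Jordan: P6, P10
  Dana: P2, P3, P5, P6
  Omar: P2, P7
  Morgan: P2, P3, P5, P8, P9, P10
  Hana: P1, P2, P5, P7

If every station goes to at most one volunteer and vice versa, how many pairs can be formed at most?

For example, pair Eli→P2, Priya→P5, Finn→P6, Sam→P3, Jordan→P10, Omar→P7, Morgan→P8, Hana→P1.
The set {Eli, Priya, Finn, Sam, Jordan, Dana} has only 5 neighbours ({P10, P2, P3, P5, P6}), so by Hall's theorem at most 8 of the 9 volunteers can be matched.

8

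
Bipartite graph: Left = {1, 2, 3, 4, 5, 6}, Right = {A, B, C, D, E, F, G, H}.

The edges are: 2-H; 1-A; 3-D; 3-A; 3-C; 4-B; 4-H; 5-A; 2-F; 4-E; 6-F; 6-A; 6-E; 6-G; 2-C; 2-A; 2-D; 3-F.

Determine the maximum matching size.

5

One maximum matching: 1-A, 2-H, 3-F, 4-B, 6-E.
The set {1, 5} has only 1 neighbour ({A}), so by Hall's theorem at most 5 of the 6 left vertices can be matched.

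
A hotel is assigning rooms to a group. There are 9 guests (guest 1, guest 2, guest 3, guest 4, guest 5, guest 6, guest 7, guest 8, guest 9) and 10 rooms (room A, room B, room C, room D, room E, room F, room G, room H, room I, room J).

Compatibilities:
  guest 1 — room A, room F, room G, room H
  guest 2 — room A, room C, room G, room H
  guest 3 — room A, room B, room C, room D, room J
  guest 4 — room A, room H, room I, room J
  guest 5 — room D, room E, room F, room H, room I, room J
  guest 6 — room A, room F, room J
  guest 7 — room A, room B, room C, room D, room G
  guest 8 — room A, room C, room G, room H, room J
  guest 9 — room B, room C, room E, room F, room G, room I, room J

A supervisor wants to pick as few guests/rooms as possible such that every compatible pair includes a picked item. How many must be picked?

9

{guest 1, guest 2, guest 3, guest 4, guest 5, guest 6, guest 7, guest 8, guest 9} is a vertex cover of size 9: every edge has an endpoint in this set.
No smaller cover exists because guest 1–room G, guest 2–room H, guest 3–room A, guest 4–room J, guest 5–room E, guest 6–room F, guest 7–room D, guest 8–room C, guest 9–room I is a matching of size 9, and a cover must include an endpoint of each of these disjoint edges (König's theorem).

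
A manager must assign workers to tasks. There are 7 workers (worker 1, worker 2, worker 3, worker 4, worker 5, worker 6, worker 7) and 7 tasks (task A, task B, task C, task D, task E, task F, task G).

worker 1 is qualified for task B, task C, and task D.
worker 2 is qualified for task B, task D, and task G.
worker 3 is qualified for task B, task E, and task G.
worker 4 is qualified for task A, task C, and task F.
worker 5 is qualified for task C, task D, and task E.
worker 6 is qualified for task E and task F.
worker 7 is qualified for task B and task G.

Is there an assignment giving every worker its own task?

One maximum matching: worker 1–task C, worker 2–task D, worker 3–task B, worker 4–task A, worker 5–task E, worker 6–task F, worker 7–task G.
All 7 workers are covered.

Yes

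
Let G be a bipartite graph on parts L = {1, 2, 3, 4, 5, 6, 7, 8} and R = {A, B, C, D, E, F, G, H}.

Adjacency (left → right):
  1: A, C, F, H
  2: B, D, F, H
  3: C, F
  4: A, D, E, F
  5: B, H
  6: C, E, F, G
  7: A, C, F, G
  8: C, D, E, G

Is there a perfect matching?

One maximum matching: 1-A, 2-B, 3-F, 4-D, 5-H, 6-C, 7-G, 8-E.
Every left vertex is matched, so this is a perfect matching.

Yes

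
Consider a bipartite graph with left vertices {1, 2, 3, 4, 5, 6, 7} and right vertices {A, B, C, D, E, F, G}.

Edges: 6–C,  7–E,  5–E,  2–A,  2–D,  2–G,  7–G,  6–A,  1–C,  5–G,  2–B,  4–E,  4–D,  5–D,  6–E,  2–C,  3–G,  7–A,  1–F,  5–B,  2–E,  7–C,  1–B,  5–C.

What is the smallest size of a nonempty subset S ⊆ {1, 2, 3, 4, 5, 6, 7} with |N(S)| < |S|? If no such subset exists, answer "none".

A matching saturating every left vertex exists, for instance 1→F, 2→A, 3→G, 4→D, 5→B, 6→C, 7→E.
By Hall's marriage theorem, this means |N(S)| ≥ |S| for every subset S, so no violating subset exists.

none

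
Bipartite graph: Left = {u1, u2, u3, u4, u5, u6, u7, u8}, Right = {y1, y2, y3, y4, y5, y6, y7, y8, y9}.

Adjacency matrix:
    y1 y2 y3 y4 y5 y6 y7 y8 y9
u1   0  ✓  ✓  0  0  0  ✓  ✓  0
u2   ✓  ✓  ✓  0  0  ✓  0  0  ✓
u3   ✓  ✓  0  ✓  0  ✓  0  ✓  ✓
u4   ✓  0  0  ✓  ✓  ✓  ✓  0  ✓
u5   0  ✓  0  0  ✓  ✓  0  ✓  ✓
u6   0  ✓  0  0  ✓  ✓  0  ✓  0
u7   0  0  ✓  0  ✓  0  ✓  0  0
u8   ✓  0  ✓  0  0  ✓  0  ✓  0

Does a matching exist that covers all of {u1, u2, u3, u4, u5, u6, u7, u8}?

Yes

One maximum matching: u1–y2, u2–y9, u3–y4, u4–y6, u5–y8, u6–y5, u7–y7, u8–y3.
Every left vertex is matched, so this matching saturates all of them.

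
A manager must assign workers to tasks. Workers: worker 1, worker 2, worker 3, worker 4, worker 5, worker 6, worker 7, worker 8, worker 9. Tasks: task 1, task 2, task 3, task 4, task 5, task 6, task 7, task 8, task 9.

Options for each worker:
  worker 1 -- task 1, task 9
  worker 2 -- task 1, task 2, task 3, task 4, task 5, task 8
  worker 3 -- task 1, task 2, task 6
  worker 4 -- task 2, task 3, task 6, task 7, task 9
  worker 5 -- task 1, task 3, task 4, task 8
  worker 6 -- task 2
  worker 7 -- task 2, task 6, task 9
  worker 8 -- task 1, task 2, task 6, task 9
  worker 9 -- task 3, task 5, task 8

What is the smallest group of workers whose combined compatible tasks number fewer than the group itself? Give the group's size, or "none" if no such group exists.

5

Take S = {worker 1, worker 3, worker 6, worker 7, worker 8}. Its neighbourhood is {task 1, task 2, task 6, task 9}, so |N(S)| = 4 < |S| = 5.
Every subset of size less than 5 has at least as many neighbours as members, so 5 is the minimum.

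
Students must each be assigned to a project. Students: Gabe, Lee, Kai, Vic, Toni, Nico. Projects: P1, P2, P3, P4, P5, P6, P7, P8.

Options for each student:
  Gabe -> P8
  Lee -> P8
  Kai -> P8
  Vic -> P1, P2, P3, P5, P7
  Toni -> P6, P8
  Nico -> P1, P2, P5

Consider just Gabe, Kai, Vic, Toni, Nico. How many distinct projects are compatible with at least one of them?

7

The union of neighbours of {Gabe, Kai, Vic, Toni, Nico} is {P1, P2, P3, P5, P6, P7, P8}, which has 7 elements.
Since |N(S)| = 7 ≥ |S| = 5, Hall's condition holds for this subset.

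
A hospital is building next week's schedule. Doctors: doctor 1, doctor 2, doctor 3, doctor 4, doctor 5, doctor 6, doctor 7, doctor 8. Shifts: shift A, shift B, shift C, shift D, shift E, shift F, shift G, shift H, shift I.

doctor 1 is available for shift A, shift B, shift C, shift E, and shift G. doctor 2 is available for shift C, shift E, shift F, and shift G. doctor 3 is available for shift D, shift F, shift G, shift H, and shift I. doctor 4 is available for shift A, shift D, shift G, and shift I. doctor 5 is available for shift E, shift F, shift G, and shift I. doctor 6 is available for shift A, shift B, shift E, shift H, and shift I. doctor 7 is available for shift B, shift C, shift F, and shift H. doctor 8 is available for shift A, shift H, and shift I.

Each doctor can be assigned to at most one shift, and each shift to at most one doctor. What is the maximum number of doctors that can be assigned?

For example, pair doctor 1-shift B, doctor 2-shift G, doctor 3-shift D, doctor 4-shift A, doctor 5-shift E, doctor 6-shift I, doctor 7-shift F, doctor 8-shift H.
All 8 doctors are matched, so no larger matching exists.

8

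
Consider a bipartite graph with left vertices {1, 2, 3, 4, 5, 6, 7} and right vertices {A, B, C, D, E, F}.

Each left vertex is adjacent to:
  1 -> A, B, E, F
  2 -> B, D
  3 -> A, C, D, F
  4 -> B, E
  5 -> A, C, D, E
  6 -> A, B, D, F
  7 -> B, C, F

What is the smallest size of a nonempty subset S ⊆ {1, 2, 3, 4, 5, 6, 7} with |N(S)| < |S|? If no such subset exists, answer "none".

7

Take S = {1, 2, 3, 4, 5, 6, 7}. Its neighbourhood is {A, B, C, D, E, F}, so |N(S)| = 6 < |S| = 7.
Every subset of size less than 7 has at least as many neighbours as members, so 7 is the minimum.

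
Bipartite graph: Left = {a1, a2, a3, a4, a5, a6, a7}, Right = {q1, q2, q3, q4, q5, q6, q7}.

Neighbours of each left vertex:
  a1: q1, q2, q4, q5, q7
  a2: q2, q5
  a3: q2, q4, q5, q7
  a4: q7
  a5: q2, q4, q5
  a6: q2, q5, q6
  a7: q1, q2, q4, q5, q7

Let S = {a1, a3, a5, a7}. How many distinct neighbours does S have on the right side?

The union of neighbours of {a1, a3, a5, a7} is {q1, q2, q4, q5, q7}, which has 5 elements.
Since |N(S)| = 5 ≥ |S| = 4, Hall's condition holds for this subset.

5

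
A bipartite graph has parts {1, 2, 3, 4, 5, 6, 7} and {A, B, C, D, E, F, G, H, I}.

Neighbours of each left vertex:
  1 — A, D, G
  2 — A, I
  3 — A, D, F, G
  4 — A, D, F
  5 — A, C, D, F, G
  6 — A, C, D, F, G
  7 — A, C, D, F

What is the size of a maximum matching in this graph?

6

A valid assignment of size 6: 1→D, 2→I, 3→F, 4→A, 5→C, 6→G.
The set {1, 3, 4, 5, 6, 7} has only 5 neighbours ({A, C, D, F, G}), so by Hall's theorem at most 6 of the 7 left vertices can be matched.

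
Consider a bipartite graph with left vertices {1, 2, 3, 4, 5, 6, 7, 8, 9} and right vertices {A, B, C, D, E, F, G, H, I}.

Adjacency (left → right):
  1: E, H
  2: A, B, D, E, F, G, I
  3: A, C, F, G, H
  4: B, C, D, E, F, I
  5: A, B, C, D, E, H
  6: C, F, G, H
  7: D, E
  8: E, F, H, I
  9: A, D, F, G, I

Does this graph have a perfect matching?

Yes

One maximum matching: 1-H, 2-E, 3-A, 4-I, 5-B, 6-C, 7-D, 8-F, 9-G.
Every left vertex is matched, so this is a perfect matching.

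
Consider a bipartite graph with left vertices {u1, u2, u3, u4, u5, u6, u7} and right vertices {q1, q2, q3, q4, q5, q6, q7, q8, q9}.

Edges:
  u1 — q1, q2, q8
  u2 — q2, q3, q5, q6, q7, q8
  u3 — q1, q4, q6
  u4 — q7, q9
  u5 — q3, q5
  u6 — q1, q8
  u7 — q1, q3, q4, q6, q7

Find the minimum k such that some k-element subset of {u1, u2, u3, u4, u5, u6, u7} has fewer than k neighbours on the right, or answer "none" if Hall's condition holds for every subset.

none

A matching saturating every left vertex exists, for instance u1→q2, u2→q7, u3→q4, u4→q9, u5→q5, u6→q8, u7→q6.
By Hall's marriage theorem, this means |N(S)| ≥ |S| for every subset S, so no violating subset exists.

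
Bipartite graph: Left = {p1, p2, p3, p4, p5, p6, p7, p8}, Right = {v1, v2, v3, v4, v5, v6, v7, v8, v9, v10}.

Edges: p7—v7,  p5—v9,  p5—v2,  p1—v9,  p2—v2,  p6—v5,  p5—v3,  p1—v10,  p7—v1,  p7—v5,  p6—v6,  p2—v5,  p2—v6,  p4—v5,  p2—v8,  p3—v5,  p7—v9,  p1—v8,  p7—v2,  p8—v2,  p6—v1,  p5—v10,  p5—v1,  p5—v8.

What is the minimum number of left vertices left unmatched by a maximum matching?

1

A valid assignment of size 7: p1–v9, p2–v8, p3–v5, p5–v10, p6–v6, p7–v1, p8–v2.
The set {p3, p4} has only 1 neighbour ({v5}), so by Hall's theorem at most 7 of the 8 left vertices can be matched.
That matches 7 of the 8, leaving 1 unmatched; no matching can do better.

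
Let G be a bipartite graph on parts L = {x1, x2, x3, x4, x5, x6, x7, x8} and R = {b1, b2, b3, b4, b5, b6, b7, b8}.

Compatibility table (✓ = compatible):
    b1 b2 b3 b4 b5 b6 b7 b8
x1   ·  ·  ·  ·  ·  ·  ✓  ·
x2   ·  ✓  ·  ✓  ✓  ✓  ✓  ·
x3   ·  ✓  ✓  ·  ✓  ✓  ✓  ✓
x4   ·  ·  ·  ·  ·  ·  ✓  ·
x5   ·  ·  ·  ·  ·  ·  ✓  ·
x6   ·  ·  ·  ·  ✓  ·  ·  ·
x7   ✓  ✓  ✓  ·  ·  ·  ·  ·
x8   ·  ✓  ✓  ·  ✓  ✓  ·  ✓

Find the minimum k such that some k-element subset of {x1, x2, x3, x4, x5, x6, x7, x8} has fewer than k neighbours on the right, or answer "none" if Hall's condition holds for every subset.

2

Take S = {x1, x4}. Its neighbourhood is {b7}, so |N(S)| = 1 < |S| = 2.
No single vertex violates Hall's condition since each has at least one neighbour, so 2 is the minimum.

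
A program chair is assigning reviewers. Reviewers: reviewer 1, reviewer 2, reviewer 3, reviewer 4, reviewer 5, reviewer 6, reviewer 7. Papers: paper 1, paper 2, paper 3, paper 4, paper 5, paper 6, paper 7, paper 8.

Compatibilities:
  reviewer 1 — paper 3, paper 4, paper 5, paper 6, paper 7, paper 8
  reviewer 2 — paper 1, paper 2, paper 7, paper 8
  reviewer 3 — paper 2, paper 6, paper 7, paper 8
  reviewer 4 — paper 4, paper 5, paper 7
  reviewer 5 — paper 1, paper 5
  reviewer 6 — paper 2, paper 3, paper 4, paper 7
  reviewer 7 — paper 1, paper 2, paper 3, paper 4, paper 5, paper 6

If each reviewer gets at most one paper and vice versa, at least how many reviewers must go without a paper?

A valid assignment of size 7: reviewer 1-paper 6, reviewer 2-paper 8, reviewer 3-paper 7, reviewer 4-paper 5, reviewer 5-paper 1, reviewer 6-paper 4, reviewer 7-paper 2.
This saturates every reviewer, so 7 is the maximum.
That matches 7 of the 7, leaving 0 unmatched; no matching can do better.

0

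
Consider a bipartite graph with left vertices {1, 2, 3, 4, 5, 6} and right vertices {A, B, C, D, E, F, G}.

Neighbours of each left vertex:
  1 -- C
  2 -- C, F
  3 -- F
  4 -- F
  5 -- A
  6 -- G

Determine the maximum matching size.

For example, pair 1–C, 2–F, 5–A, 6–G.
The set {1, 2, 3, 4} has only 2 neighbours ({C, F}), so by Hall's theorem at most 4 of the 6 left vertices can be matched.

4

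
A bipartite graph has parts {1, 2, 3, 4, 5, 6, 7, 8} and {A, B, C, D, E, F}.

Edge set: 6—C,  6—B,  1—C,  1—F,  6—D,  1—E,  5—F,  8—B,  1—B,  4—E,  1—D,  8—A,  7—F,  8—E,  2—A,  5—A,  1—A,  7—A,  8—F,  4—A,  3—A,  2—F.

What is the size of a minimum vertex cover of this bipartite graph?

6

A maximum matching has 6 edges (e.g. 1–D, 2–F, 3–A, 4–E, 6–C, 8–B).
By König's theorem the minimum vertex cover has the same size. One such cover is {1, 4, 6, 8, A, F}.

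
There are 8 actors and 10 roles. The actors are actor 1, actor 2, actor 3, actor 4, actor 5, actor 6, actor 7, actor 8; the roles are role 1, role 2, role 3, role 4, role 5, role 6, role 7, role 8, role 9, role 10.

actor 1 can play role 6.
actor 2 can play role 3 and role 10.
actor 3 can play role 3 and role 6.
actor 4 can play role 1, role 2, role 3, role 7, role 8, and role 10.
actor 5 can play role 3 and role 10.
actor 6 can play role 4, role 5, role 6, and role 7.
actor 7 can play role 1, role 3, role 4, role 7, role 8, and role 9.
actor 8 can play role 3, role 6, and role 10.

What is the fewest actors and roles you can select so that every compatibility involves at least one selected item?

A maximum matching has 6 edges (e.g. actor 1–role 6, actor 2–role 10, actor 3–role 3, actor 4–role 1, actor 6–role 5, actor 7–role 7).
By König's theorem the minimum vertex cover has the same size. One such cover is {actor 4, actor 6, actor 7, role 3, role 6, role 10}.

6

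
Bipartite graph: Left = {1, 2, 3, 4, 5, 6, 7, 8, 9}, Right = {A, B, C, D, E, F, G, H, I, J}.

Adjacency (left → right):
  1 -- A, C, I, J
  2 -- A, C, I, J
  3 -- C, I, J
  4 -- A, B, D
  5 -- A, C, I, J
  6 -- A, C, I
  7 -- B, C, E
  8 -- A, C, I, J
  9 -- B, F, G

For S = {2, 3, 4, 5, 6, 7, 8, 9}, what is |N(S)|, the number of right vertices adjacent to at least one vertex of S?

The union of neighbours of {2, 3, 4, 5, 6, 7, 8, 9} is {A, B, C, D, E, F, G, I, J}, which has 9 elements.
Since |N(S)| = 9 ≥ |S| = 8, Hall's condition holds for this subset.

9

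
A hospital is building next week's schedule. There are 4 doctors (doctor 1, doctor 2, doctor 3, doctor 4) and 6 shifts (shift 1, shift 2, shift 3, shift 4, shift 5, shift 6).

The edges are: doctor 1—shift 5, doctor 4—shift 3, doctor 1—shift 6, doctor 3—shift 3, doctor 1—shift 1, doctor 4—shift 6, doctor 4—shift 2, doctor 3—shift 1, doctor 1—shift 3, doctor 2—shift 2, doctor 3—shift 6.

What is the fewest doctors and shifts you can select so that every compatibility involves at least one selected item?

The 4 edges doctor 1–shift 5, doctor 2–shift 2, doctor 3–shift 3, doctor 4–shift 6 form a matching, so any vertex cover needs at least 4 vertices (one per matched edge).
Conversely {doctor 1, doctor 2, doctor 3, doctor 4} meets every edge and has exactly 4 vertices, so 4 is optimal.

4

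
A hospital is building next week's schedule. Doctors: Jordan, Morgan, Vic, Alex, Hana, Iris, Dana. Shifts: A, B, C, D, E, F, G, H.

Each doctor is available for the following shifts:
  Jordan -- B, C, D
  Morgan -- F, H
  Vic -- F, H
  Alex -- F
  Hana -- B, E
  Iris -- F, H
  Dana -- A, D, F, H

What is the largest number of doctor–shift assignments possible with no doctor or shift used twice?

5

One maximum matching: Jordan-C, Morgan-H, Vic-F, Hana-B, Dana-D.
The set {Morgan, Vic, Alex, Iris} has only 2 neighbours ({F, H}), so by Hall's theorem at most 5 of the 7 doctors can be matched.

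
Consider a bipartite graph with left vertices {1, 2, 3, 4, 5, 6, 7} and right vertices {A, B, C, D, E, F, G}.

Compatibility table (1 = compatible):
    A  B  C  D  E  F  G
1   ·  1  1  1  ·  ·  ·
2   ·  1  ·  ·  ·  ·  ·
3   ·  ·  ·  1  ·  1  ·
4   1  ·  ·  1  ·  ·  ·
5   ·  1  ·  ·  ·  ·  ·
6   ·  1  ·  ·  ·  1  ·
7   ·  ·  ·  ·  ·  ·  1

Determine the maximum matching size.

One maximum matching: 1–C, 2–B, 3–D, 4–A, 6–F, 7–G.
The set {2, 5} has only 1 neighbour ({B}), so by Hall's theorem at most 6 of the 7 left vertices can be matched.

6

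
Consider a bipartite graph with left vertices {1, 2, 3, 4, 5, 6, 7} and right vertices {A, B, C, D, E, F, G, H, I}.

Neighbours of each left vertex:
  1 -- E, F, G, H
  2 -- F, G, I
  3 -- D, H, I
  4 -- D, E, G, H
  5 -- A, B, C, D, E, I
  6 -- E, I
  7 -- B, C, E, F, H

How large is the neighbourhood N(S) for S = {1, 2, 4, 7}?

The union of neighbours of {1, 2, 4, 7} is {B, C, D, E, F, G, H, I}, which has 8 elements.
Since |N(S)| = 8 ≥ |S| = 4, Hall's condition holds for this subset.

8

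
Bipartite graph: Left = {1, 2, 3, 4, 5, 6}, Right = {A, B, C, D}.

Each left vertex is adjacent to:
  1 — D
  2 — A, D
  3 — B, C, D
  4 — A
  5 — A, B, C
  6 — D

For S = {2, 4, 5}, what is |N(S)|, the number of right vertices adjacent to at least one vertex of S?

4

The union of neighbours of {2, 4, 5} is {A, B, C, D}, which has 4 elements.
Since |N(S)| = 4 ≥ |S| = 3, Hall's condition holds for this subset.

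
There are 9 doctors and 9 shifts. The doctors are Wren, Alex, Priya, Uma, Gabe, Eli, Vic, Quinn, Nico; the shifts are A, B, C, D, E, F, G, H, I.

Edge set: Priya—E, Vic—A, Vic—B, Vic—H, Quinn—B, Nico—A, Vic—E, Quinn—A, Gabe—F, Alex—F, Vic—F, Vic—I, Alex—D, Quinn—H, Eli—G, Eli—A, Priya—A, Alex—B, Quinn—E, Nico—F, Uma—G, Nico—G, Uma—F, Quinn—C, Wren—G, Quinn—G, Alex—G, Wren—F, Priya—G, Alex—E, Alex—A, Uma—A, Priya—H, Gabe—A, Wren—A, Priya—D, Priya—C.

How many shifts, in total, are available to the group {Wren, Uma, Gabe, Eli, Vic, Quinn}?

8

The union of neighbours of {Wren, Uma, Gabe, Eli, Vic, Quinn} is {A, B, C, E, F, G, H, I}, which has 8 elements.
Since |N(S)| = 8 ≥ |S| = 6, Hall's condition holds for this subset.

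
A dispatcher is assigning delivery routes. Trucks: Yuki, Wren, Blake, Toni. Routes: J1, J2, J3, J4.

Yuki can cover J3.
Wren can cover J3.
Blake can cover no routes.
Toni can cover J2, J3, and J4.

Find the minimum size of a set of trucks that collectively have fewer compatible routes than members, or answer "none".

1

Take S = {Blake}. Its neighbourhood is {}, so |N(S)| = 0 < |S| = 1.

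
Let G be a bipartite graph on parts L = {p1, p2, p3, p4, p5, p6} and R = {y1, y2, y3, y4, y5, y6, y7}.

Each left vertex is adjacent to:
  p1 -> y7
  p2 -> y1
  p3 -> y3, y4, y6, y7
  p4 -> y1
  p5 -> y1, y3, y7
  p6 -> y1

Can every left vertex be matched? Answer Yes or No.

No

The set {p2, p4, p6} has only 1 neighbour ({y1}), so by Hall's theorem at most 4 of the 6 left vertices can be matched.
Hence no matching covers every left vertex.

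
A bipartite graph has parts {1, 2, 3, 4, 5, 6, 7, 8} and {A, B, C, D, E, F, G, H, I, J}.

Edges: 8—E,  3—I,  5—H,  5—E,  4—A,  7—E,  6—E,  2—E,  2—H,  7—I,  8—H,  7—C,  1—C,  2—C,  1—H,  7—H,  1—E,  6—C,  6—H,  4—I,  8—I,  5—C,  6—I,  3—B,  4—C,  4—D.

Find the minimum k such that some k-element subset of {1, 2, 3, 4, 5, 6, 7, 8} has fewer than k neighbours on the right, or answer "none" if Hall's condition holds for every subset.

Take S = {1, 2, 5, 6, 7}. Its neighbourhood is {C, E, H, I}, so |N(S)| = 4 < |S| = 5.
Every subset of size less than 5 has at least as many neighbours as members, so 5 is the minimum.

5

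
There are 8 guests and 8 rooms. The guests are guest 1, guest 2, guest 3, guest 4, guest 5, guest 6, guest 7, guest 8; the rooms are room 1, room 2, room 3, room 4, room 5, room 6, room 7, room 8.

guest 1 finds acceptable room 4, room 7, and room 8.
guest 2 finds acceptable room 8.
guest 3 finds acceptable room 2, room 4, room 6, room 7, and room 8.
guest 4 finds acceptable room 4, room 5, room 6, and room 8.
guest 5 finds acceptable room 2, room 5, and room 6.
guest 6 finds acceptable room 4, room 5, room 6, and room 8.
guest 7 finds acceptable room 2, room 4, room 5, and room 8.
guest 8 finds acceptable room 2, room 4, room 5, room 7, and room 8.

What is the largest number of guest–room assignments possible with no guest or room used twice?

A valid assignment of size 6: guest 1→room 7, guest 2→room 8, guest 3→room 2, guest 4→room 6, guest 5→room 5, guest 6→room 4.
The set {guest 1, guest 2, guest 3, guest 4, guest 5, guest 6, guest 7, guest 8} has only 6 neighbours ({room 2, room 4, room 5, room 6, room 7, room 8}), so by Hall's theorem at most 6 of the 8 guests can be matched.

6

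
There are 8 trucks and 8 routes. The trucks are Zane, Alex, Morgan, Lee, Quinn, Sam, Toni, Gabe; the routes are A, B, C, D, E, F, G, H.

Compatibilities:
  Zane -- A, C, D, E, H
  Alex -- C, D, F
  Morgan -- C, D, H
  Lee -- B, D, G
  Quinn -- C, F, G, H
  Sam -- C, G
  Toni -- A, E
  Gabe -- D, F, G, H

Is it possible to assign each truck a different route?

Yes

For example, pair Zane→A, Alex→C, Morgan→D, Lee→B, Quinn→H, Sam→G, Toni→E, Gabe→F.
All 8 trucks are covered.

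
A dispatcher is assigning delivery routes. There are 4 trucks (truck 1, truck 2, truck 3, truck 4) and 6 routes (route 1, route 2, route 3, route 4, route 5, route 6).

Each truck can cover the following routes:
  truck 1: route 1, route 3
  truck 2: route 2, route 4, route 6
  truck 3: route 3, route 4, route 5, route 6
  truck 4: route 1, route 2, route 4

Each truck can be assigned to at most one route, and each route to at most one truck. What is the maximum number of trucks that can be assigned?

One maximum matching: truck 1–route 3, truck 2–route 6, truck 3–route 4, truck 4–route 2.
This saturates every truck, so 4 is the maximum.

4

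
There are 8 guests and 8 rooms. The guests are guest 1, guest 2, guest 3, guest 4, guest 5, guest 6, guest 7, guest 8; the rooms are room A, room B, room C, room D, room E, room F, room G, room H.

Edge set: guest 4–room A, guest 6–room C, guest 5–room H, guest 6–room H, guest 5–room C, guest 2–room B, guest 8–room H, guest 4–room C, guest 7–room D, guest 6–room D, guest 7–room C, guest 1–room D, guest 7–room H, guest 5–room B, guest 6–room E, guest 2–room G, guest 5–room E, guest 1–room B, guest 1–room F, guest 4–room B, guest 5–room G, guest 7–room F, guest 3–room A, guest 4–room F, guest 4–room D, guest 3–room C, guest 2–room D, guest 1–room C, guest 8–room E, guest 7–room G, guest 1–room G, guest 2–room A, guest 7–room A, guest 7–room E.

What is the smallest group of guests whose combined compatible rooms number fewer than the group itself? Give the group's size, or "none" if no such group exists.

none

A matching saturating every guest exists, for instance guest 1→room F, guest 2→room G, guest 3→room A, guest 4→room B, guest 5→room H, guest 6→room D, guest 7→room C, guest 8→room E.
By Hall's marriage theorem, this means |N(S)| ≥ |S| for every subset S, so no violating subset exists.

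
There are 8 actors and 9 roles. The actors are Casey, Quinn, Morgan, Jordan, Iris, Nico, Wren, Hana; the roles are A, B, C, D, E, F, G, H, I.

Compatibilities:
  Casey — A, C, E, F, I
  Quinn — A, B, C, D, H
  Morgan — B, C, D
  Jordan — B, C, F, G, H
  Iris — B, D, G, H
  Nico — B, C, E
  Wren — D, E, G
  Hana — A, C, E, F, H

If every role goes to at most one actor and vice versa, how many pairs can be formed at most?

8

A valid assignment of size 8: Casey–E, Quinn–H, Morgan–B, Jordan–F, Iris–G, Nico–C, Wren–D, Hana–A.
This saturates every actor, so 8 is the maximum.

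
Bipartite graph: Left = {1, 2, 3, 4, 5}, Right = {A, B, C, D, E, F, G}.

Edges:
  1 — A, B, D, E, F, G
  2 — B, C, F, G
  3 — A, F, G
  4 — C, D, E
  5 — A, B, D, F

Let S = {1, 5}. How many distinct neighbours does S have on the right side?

6

The union of neighbours of {1, 5} is {A, B, D, E, F, G}, which has 6 elements.
Since |N(S)| = 6 ≥ |S| = 2, Hall's condition holds for this subset.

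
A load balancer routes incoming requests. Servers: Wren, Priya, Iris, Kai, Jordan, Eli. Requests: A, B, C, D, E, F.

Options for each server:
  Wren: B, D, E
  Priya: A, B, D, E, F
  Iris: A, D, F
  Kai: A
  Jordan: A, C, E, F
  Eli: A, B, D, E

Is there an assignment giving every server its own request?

A valid assignment of size 6: Wren–D, Priya–E, Iris–F, Kai–A, Jordan–C, Eli–B.
Every server is matched, so this is a perfect matching.

Yes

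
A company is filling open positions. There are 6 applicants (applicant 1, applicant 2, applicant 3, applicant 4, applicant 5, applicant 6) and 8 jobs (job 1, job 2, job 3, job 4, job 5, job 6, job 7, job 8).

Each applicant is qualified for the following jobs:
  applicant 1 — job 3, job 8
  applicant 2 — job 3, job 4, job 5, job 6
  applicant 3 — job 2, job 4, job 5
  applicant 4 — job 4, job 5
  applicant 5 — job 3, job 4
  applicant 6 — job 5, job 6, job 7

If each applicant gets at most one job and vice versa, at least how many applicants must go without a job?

0

A valid assignment of size 6: applicant 1→job 8, applicant 2→job 3, applicant 3→job 2, applicant 4→job 5, applicant 5→job 4, applicant 6→job 6.
This saturates every applicant, so 6 is the maximum.
That matches 6 of the 6, leaving 0 unmatched; no matching can do better.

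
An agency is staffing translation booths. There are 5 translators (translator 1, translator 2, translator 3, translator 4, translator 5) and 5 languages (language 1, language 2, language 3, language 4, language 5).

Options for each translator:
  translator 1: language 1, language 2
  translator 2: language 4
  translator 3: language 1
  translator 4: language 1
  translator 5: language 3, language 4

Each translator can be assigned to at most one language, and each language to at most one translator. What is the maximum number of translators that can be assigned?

For example, pair translator 1-language 2, translator 2-language 4, translator 3-language 1, translator 5-language 3.
The set {translator 3, translator 4} has only 1 neighbour ({language 1}), so by Hall's theorem at most 4 of the 5 translators can be matched.

4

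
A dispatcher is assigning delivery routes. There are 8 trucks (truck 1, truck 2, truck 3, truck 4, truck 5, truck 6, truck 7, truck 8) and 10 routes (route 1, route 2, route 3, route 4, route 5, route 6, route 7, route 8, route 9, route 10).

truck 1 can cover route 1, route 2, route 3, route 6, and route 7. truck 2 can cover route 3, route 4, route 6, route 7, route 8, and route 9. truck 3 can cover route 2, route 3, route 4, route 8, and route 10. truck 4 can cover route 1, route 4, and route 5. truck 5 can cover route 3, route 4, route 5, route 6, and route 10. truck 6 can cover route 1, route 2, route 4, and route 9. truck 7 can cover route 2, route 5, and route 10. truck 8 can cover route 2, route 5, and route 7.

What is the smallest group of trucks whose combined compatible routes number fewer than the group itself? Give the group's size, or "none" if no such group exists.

A matching saturating every truck exists, for instance truck 1→route 1, truck 2→route 4, truck 3→route 3, truck 4→route 5, truck 5→route 10, truck 6→route 9, truck 7→route 2, truck 8→route 7.
By Hall's marriage theorem, this means |N(S)| ≥ |S| for every subset S, so no violating subset exists.

none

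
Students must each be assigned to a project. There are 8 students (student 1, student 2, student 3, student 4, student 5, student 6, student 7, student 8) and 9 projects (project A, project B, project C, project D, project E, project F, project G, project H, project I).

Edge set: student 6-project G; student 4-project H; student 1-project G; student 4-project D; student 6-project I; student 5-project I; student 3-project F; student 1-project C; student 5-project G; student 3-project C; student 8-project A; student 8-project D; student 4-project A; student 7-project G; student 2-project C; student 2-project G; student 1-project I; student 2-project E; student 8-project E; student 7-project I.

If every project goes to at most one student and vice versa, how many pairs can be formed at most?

7

A valid assignment of size 7: student 1–project C, student 2–project E, student 3–project F, student 4–project D, student 5–project G, student 6–project I, student 8–project A.
The set {student 5, student 6, student 7} has only 2 neighbours ({project G, project I}), so by Hall's theorem at most 7 of the 8 students can be matched.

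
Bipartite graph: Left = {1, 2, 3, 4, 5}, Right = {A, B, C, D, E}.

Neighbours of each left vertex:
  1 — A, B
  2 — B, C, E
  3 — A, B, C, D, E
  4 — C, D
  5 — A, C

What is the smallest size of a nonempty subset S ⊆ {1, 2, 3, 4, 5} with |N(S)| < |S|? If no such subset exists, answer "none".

none

A matching saturating every left vertex exists, for instance 1→B, 2→E, 3→A, 4→D, 5→C.
By Hall's marriage theorem, this means |N(S)| ≥ |S| for every subset S, so no violating subset exists.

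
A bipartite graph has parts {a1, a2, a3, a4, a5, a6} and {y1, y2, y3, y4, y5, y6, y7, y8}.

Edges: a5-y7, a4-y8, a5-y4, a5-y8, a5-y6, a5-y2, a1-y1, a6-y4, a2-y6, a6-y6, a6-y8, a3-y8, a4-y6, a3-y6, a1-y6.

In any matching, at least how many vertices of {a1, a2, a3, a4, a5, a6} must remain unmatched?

1

One maximum matching: a1-y1, a2-y6, a3-y8, a5-y7, a6-y4.
The set {a2, a3, a4} has only 2 neighbours ({y6, y8}), so by Hall's theorem at most 5 of the 6 left vertices can be matched.
That matches 5 of the 6, leaving 1 unmatched; no matching can do better.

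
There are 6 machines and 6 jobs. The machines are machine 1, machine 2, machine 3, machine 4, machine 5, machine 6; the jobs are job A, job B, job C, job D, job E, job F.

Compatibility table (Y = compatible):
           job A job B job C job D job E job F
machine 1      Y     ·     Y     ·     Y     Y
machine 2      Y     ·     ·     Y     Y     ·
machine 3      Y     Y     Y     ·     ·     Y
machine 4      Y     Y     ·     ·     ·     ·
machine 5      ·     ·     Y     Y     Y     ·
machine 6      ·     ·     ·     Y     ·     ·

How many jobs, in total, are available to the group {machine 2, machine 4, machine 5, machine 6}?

The union of neighbours of {machine 2, machine 4, machine 5, machine 6} is {job A, job B, job C, job D, job E}, which has 5 elements.
Since |N(S)| = 5 ≥ |S| = 4, Hall's condition holds for this subset.

5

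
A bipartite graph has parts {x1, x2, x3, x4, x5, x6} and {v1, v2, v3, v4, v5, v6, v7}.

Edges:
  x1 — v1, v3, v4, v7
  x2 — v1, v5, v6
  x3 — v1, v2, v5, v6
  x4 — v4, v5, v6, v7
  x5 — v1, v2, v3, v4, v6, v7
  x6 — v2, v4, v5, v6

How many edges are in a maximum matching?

6

One maximum matching: x1-v4, x2-v6, x3-v1, x4-v7, x5-v3, x6-v2.
All 6 left vertices are matched, so no larger matching exists.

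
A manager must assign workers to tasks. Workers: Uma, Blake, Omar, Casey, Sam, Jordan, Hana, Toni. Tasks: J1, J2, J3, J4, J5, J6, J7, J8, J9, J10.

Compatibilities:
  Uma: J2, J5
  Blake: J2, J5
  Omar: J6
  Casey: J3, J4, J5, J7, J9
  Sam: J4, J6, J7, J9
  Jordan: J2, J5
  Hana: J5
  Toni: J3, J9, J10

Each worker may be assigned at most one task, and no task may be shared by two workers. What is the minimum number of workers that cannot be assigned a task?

For example, pair Uma-J2, Blake-J5, Omar-J6, Casey-J3, Sam-J7, Toni-J9.
The set {Uma, Blake, Jordan, Hana} has only 2 neighbours ({J2, J5}), so by Hall's theorem at most 6 of the 8 workers can be matched.
That matches 6 of the 8, leaving 2 unmatched; no matching can do better.

2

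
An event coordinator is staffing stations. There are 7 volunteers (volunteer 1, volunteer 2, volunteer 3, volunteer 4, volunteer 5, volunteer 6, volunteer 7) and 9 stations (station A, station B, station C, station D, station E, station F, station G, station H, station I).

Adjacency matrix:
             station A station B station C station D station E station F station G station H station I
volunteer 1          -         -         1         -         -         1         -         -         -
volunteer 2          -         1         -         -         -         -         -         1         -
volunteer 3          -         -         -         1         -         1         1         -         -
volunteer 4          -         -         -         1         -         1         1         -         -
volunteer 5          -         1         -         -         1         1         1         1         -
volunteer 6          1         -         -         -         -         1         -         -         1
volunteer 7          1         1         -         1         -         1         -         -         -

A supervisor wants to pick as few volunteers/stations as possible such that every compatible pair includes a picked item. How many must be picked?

{volunteer 1, volunteer 2, volunteer 3, volunteer 4, volunteer 5, volunteer 6, volunteer 7} is a vertex cover of size 7: every edge has an endpoint in this set.
No smaller cover exists because volunteer 1–station C, volunteer 2–station H, volunteer 3–station G, volunteer 4–station D, volunteer 5–station B, volunteer 6–station F, volunteer 7–station A is a matching of size 7, and a cover must include an endpoint of each of these disjoint edges (König's theorem).

7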